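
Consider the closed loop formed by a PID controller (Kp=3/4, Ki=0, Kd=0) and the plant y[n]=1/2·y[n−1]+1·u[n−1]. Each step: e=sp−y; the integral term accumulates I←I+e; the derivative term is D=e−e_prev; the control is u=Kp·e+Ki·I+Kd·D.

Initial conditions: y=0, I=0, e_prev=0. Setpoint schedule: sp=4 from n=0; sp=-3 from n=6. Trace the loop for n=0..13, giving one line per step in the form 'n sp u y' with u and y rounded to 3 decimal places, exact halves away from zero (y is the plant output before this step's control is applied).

(exact arithmetic carried between steps; '≈' marks a value shown rounded to 6 d.p. or computed from one; I and e_prev carry over from the previous line; the table rounds u and y to 3 d.p., halves away from zero)
n=0: y=0, sp=4, e=sp−y=4; I=4, D=e−e_prev=4; u=3/4·4+0·4+0·4=3; next y=1/2·0+1·3=3
n=1: y=3, sp=4, e=sp−y=1; I=5, D=e−e_prev=-3; u=3/4·1+0·5+0·(-3)=0.75; next y=1/2·3+1·0.75=2.25
n=2: y=2.25, sp=4, e=sp−y=1.75; I=6.75, D=e−e_prev=0.75; u=3/4·1.75+0·6.75+0·0.75=1.3125; next y=1/2·2.25+1·1.3125=2.4375
n=3: y=2.4375, sp=4, e=sp−y=1.5625; I=8.3125, D=e−e_prev=-0.1875; u=3/4·1.5625+0·8.3125+0·(-0.1875)=1.171875; next y=1/2·2.4375+1·1.171875=2.390625
n=4: y=2.390625, sp=4, e=sp−y=1.609375; I=9.921875, D=e−e_prev=0.046875; u=3/4·1.609375+0·9.921875+0·0.046875≈1.207031; next y=1/2·2.390625+1·1.207031≈2.402344
n=5: y≈2.402344, sp=4, e=sp−y≈1.597656; I≈11.519531, D=e−e_prev≈-0.011719; u=3/4·1.597656+0·11.519531+0·(-0.011719)≈1.198242; next y=1/2·2.402344+1·1.198242≈2.399414
n=6: y≈2.399414, sp=-3, e=sp−y≈-5.399414; I≈6.120117, D=e−e_prev≈-6.997070; u=3/4·(-5.399414)+0·6.120117+0·(-6.997070)≈-4.049561; next y=1/2·2.399414+1·(-4.049561)≈-2.849854
n=7: y≈-2.849854, sp=-3, e=sp−y≈-0.150146; I≈5.969971, D=e−e_prev≈5.249268; u=3/4·(-0.150146)+0·5.969971+0·5.249268≈-0.112610; next y=1/2·(-2.849854)+1·(-0.112610)≈-1.537537
n=8: y≈-1.537537, sp=-3, e=sp−y≈-1.462463; I≈4.507507, D=e−e_prev≈-1.312317; u=3/4·(-1.462463)+0·4.507507+0·(-1.312317)≈-1.096848; next y=1/2·(-1.537537)+1·(-1.096848)≈-1.865616
n=9: y≈-1.865616, sp=-3, e=sp−y≈-1.134384; I≈3.373123, D=e−e_prev≈0.328079; u=3/4·(-1.134384)+0·3.373123+0·0.328079≈-0.850788; next y=1/2·(-1.865616)+1·(-0.850788)≈-1.783596
n=10: y≈-1.783596, sp=-3, e=sp−y≈-1.216404; I≈2.156719, D=e−e_prev≈-0.082020; u=3/4·(-1.216404)+0·2.156719+0·(-0.082020)≈-0.912303; next y=1/2·(-1.783596)+1·(-0.912303)≈-1.804101
n=11: y≈-1.804101, sp=-3, e=sp−y≈-1.195899; I≈0.960820, D=e−e_prev≈0.020505; u=3/4·(-1.195899)+0·0.960820+0·0.020505≈-0.896924; next y=1/2·(-1.804101)+1·(-0.896924)≈-1.798975
n=12: y≈-1.798975, sp=-3, e=sp−y≈-1.201025; I≈-0.240205, D=e−e_prev≈-0.005126; u=3/4·(-1.201025)+0·(-0.240205)+0·(-0.005126)≈-0.900769; next y=1/2·(-1.798975)+1·(-0.900769)≈-1.800256
n=13: y≈-1.800256, sp=-3, e=sp−y≈-1.199744; I≈-1.439949, D=e−e_prev≈0.001282; u=3/4·(-1.199744)+0·(-1.439949)+0·0.001282≈-0.899808; next y=1/2·(-1.800256)+1·(-0.899808)≈-1.799936

0 4 3.000 0.000
1 4 0.750 3.000
2 4 1.313 2.250
3 4 1.172 2.438
4 4 1.207 2.391
5 4 1.198 2.402
6 -3 -4.050 2.399
7 -3 -0.113 -2.850
8 -3 -1.097 -1.538
9 -3 -0.851 -1.866
10 -3 -0.912 -1.784
11 -3 -0.897 -1.804
12 -3 -0.901 -1.799
13 -3 -0.900 -1.800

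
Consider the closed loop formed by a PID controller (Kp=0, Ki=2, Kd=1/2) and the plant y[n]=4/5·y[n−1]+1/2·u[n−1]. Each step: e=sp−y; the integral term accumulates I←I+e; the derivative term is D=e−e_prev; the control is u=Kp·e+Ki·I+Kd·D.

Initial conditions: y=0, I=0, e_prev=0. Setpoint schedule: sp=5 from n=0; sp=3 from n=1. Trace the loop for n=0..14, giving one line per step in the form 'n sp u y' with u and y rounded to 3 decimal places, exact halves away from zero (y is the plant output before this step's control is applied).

0 5 12.500 0.000
1 3 -0.625 6.250
2 3 0.906 4.688
3 3 -2.039 4.203
4 3 -0.037 2.343
5 3 1.565 1.856
6 3 2.582 2.267
7 3 2.160 3.104
8 3 1.222 3.563
9 3 0.579 3.462
10 3 0.612 3.059
11 3 1.057 2.753
12 3 1.453 2.731
13 3 1.529 2.911
14 3 1.341 3.094

(exact arithmetic carried between steps; '≈' marks a value shown rounded to 6 d.p. or computed from one; I and e_prev carry over from the previous line; the table rounds u and y to 3 d.p., halves away from zero)
n=0: y=0, sp=5, e=sp−y=5; I=5, D=e−e_prev=5; u=0·5+2·5+1/2·5=12.5; next y=4/5·0+1/2·12.5=6.25
n=1: y=6.25, sp=3, e=sp−y=-3.25; I=1.75, D=e−e_prev=-8.25; u=0·(-3.25)+2·1.75+1/2·(-8.25)=-0.625; next y=4/5·6.25+1/2·(-0.625)=4.6875
n=2: y=4.6875, sp=3, e=sp−y=-1.6875; I=0.0625, D=e−e_prev=1.5625; u=0·(-1.6875)+2·0.0625+1/2·1.5625=0.90625; next y=4/5·4.6875+1/2·0.90625=4.203125
n=3: y=4.203125, sp=3, e=sp−y=-1.203125; I=-1.140625, D=e−e_prev=0.484375; u=0·(-1.203125)+2·(-1.140625)+1/2·0.484375≈-2.039063; next y=4/5·4.203125+1/2·(-2.039063)≈2.342969
n=4: y≈2.342969, sp=3, e=sp−y≈0.657031; I≈-0.483594, D=e−e_prev≈1.860156; u=0·0.657031+2·(-0.483594)+1/2·1.860156≈-0.037109; next y=4/5·2.342969+1/2·(-0.037109)≈1.855820
n=5: y≈1.855820, sp=3, e=sp−y≈1.144180; I≈0.660586, D=e−e_prev≈0.487148; u=0·1.144180+2·0.660586+1/2·0.487148≈1.564746; next y=4/5·1.855820+1/2·1.564746≈2.267029
n=6: y≈2.267029, sp=3, e=sp−y≈0.732971; I≈1.393557, D=e−e_prev≈-0.411209; u=0·0.732971+2·1.393557+1/2·(-0.411209)≈2.581509; next y=4/5·2.267029+1/2·2.581509≈3.104378
n=7: y≈3.104378, sp=3, e=sp−y≈-0.104378; I≈1.289179, D=e−e_prev≈-0.837349; u=0·(-0.104378)+2·1.289179+1/2·(-0.837349)≈2.159683; next y=4/5·3.104378+1/2·2.159683≈3.563344
n=8: y≈3.563344, sp=3, e=sp−y≈-0.563344; I≈0.725835, D=e−e_prev≈-0.458966; u=0·(-0.563344)+2·0.725835+1/2·(-0.458966)≈1.222187; next y=4/5·3.563344+1/2·1.222187≈3.461768
n=9: y≈3.461768, sp=3, e=sp−y≈-0.461768; I≈0.264066, D=e−e_prev≈0.101575; u=0·(-0.461768)+2·0.264066+1/2·0.101575≈0.578920; next y=4/5·3.461768+1/2·0.578920≈3.058875
n=10: y≈3.058875, sp=3, e=sp−y≈-0.058875; I≈0.205191, D=e−e_prev≈0.402893; u=0·(-0.058875)+2·0.205191+1/2·0.402893≈0.611829; next y=4/5·3.058875+1/2·0.611829≈2.753015
n=11: y≈2.753015, sp=3, e=sp−y≈0.246985; I≈0.452177, D=e−e_prev≈0.305860; u=0·0.246985+2·0.452177+1/2·0.305860≈1.057283; next y=4/5·2.753015+1/2·1.057283≈2.731053
n=12: y≈2.731053, sp=3, e=sp−y≈0.268947; I≈0.721123, D=e−e_prev≈0.021961; u=0·0.268947+2·0.721123+1/2·0.021961≈1.453227; next y=4/5·2.731053+1/2·1.453227≈2.911456
n=13: y≈2.911456, sp=3, e=sp−y≈0.088544; I≈0.809667, D=e−e_prev≈-0.180403; u=0·0.088544+2·0.809667+1/2·(-0.180403)≈1.529132; next y=4/5·2.911456+1/2·1.529132≈3.093731
n=14: y≈3.093731, sp=3, e=sp−y≈-0.093731; I≈0.715936, D=e−e_prev≈-0.182275; u=0·(-0.093731)+2·0.715936+1/2·(-0.182275)≈1.340734; next y=4/5·3.093731+1/2·1.340734≈3.145352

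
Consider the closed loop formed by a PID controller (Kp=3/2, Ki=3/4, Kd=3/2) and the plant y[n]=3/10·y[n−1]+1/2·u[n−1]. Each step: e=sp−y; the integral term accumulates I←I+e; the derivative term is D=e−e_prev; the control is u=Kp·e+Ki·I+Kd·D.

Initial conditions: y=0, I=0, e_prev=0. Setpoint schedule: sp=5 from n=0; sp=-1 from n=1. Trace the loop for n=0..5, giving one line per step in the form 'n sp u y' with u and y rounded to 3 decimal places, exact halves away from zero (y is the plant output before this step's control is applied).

0 5 18.750 0.000
1 -1 -42.656 9.375
2 -1 77.215 -18.516
3 -1 -144.866 33.053
4 -1 265.334 -62.517
5 -1 -493.491 113.912

(exact arithmetic carried between steps; '≈' marks a value shown rounded to 6 d.p. or computed from one; I and e_prev carry over from the previous line; the table rounds u and y to 3 d.p., halves away from zero)
n=0: y=0, sp=5, e=sp−y=5; I=5, D=e−e_prev=5; u=3/2·5+3/4·5+3/2·5=18.75; next y=3/10·0+1/2·18.75=9.375
n=1: y=9.375, sp=-1, e=sp−y=-10.375; I=-5.375, D=e−e_prev=-15.375; u=3/2·(-10.375)+3/4·(-5.375)+3/2·(-15.375)=-42.65625; next y=3/10·9.375+1/2·(-42.65625)=-18.515625
n=2: y=-18.515625, sp=-1, e=sp−y=17.515625; I=12.140625, D=e−e_prev=27.890625; u=3/2·17.515625+3/4·12.140625+3/2·27.890625≈77.214844; next y=3/10·(-18.515625)+1/2·77.214844≈33.052734
n=3: y≈33.052734, sp=-1, e=sp−y≈-34.052734; I≈-21.912109, D=e−e_prev≈-51.568359; u=3/2·(-34.052734)+3/4·(-21.912109)+3/2·(-51.568359)≈-144.865723; next y=3/10·33.052734+1/2·(-144.865723)≈-62.517041
n=4: y≈-62.517041, sp=-1, e=sp−y≈61.517041; I≈39.604932, D=e−e_prev≈95.569775; u=3/2·61.517041+3/4·39.604932+3/2·95.569775≈265.333923; next y=3/10·(-62.517041)+1/2·265.333923≈113.911849
n=5: y≈113.911849, sp=-1, e=sp−y≈-114.911849; I≈-75.306918, D=e−e_prev≈-176.428890; u=3/2·(-114.911849)+3/4·(-75.306918)+3/2·(-176.428890)≈-493.491298; next y=3/10·113.911849+1/2·(-493.491298)≈-212.572094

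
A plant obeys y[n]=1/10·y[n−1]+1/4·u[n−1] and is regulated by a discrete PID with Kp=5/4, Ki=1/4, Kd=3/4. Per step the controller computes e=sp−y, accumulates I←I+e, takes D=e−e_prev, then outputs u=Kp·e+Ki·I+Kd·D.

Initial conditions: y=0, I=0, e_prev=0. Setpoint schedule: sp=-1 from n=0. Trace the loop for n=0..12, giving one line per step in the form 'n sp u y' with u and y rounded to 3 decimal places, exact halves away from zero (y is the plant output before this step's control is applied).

0 -1 -2.250 0.000
1 -1 -0.484 -0.563
2 -1 -1.882 -0.177
3 -1 -1.099 -0.488
4 -1 -1.831 -0.324
5 -1 -1.502 -0.490
6 -1 -1.902 -0.425
7 -1 -1.786 -0.518
8 -1 -2.021 -0.498
9 -1 -2.004 -0.555
10 -1 -2.155 -0.557
11 -1 -2.182 -0.594
12 -1 -2.288 -0.605

(exact arithmetic carried between steps; '≈' marks a value shown rounded to 6 d.p. or computed from one; I and e_prev carry over from the previous line; the table rounds u and y to 3 d.p., halves away from zero)
n=0: y=0, sp=-1, e=sp−y=-1; I=-1, D=e−e_prev=-1; u=5/4·(-1)+1/4·(-1)+3/4·(-1)=-2.25; next y=1/10·0+1/4·(-2.25)=-0.5625
n=1: y=-0.5625, sp=-1, e=sp−y=-0.4375; I=-1.4375, D=e−e_prev=0.5625; u=5/4·(-0.4375)+1/4·(-1.4375)+3/4·0.5625=-0.484375; next y=1/10·(-0.5625)+1/4·(-0.484375)≈-0.177344
n=2: y≈-0.177344, sp=-1, e=sp−y≈-0.822656; I≈-2.260156, D=e−e_prev≈-0.385156; u=5/4·(-0.822656)+1/4·(-2.260156)+3/4·(-0.385156)≈-1.882227; next y=1/10·(-0.177344)+1/4·(-1.882227)≈-0.488291
n=3: y≈-0.488291, sp=-1, e=sp−y≈-0.511709; I≈-2.771865, D=e−e_prev≈0.310947; u=5/4·(-0.511709)+1/4·(-2.771865)+3/4·0.310947≈-1.099392; next y=1/10·(-0.488291)+1/4·(-1.099392)≈-0.323677
n=4: y≈-0.323677, sp=-1, e=sp−y≈-0.676323; I≈-3.448188, D=e−e_prev≈-0.164614; u=5/4·(-0.676323)+1/4·(-3.448188)+3/4·(-0.164614)≈-1.830911; next y=1/10·(-0.323677)+1/4·(-1.830911)≈-0.490095
n=5: y≈-0.490095, sp=-1, e=sp−y≈-0.509905; I≈-3.958093, D=e−e_prev≈0.166418; u=5/4·(-0.509905)+1/4·(-3.958093)+3/4·0.166418≈-1.502090; next y=1/10·(-0.490095)+1/4·(-1.502090)≈-0.424532
n=6: y≈-0.424532, sp=-1, e=sp−y≈-0.575468; I≈-4.533561, D=e−e_prev≈-0.065563; u=5/4·(-0.575468)+1/4·(-4.533561)+3/4·(-0.065563)≈-1.901898; next y=1/10·(-0.424532)+1/4·(-1.901898)≈-0.517928
n=7: y≈-0.517928, sp=-1, e=sp−y≈-0.482072; I≈-5.015633, D=e−e_prev≈0.093396; u=5/4·(-0.482072)+1/4·(-5.015633)+3/4·0.093396≈-1.786452; next y=1/10·(-0.517928)+1/4·(-1.786452)≈-0.498406
n=8: y≈-0.498406, sp=-1, e=sp−y≈-0.501594; I≈-5.517227, D=e−e_prev≈-0.019522; u=5/4·(-0.501594)+1/4·(-5.517227)+3/4·(-0.019522)≈-2.020941; next y=1/10·(-0.498406)+1/4·(-2.020941)≈-0.555076
n=9: y≈-0.555076, sp=-1, e=sp−y≈-0.444924; I≈-5.962151, D=e−e_prev≈0.056670; u=5/4·(-0.444924)+1/4·(-5.962151)+3/4·0.056670≈-2.004191; next y=1/10·(-0.555076)+1/4·(-2.004191)≈-0.556555
n=10: y≈-0.556555, sp=-1, e=sp−y≈-0.443445; I≈-6.405596, D=e−e_prev≈0.001479; u=5/4·(-0.443445)+1/4·(-6.405596)+3/4·0.001479≈-2.154595; next y=1/10·(-0.556555)+1/4·(-2.154595)≈-0.594304
n=11: y≈-0.594304, sp=-1, e=sp−y≈-0.405696; I≈-6.811292, D=e−e_prev≈0.037749; u=5/4·(-0.405696)+1/4·(-6.811292)+3/4·0.037749≈-2.181631; next y=1/10·(-0.594304)+1/4·(-2.181631)≈-0.604838
n=12: y≈-0.604838, sp=-1, e=sp−y≈-0.395162; I≈-7.206454, D=e−e_prev≈0.010534; u=5/4·(-0.395162)+1/4·(-7.206454)+3/4·0.010534≈-2.287666; next y=1/10·(-0.604838)+1/4·(-2.287666)≈-0.632400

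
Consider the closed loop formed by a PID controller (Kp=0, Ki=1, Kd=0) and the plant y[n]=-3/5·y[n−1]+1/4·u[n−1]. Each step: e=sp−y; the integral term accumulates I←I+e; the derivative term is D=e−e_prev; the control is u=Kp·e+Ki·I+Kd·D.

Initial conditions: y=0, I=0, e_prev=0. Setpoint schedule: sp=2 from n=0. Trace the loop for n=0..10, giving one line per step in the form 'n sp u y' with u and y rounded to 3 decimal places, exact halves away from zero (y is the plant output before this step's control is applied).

0 2 2.000 0.000
1 2 3.500 0.500
2 2 4.925 0.575
3 2 6.039 0.886
4 2 7.061 0.978
5 2 7.882 1.178
6 2 8.619 1.264
7 2 9.222 1.397
8 2 9.755 1.468
9 2 10.197 1.558
10 2 10.582 1.614

(exact arithmetic carried between steps; '≈' marks a value shown rounded to 6 d.p. or computed from one; I and e_prev carry over from the previous line; the table rounds u and y to 3 d.p., halves away from zero)
n=0: y=0, sp=2, e=sp−y=2; I=2, D=e−e_prev=2; u=0·2+1·2+0·2=2; next y=-3/5·0+1/4·2=0.5
n=1: y=0.5, sp=2, e=sp−y=1.5; I=3.5, D=e−e_prev=-0.5; u=0·1.5+1·3.5+0·(-0.5)=3.5; next y=-3/5·0.5+1/4·3.5=0.575
n=2: y=0.575, sp=2, e=sp−y=1.425; I=4.925, D=e−e_prev=-0.075; u=0·1.425+1·4.925+0·(-0.075)=4.925; next y=-3/5·0.575+1/4·4.925=0.88625
n=3: y=0.88625, sp=2, e=sp−y=1.11375; I=6.03875, D=e−e_prev=-0.31125; u=0·1.11375+1·6.03875+0·(-0.31125)=6.03875; next y=-3/5·0.88625+1/4·6.03875≈0.977938
n=4: y≈0.977938, sp=2, e=sp−y≈1.022063; I≈7.060813, D=e−e_prev≈-0.091688; u=0·1.022063+1·7.060813+0·(-0.091688)≈7.060813; next y=-3/5·0.977938+1/4·7.060813≈1.178441
n=5: y≈1.178441, sp=2, e=sp−y≈0.821559; I≈7.882372, D=e−e_prev≈-0.200503; u=0·0.821559+1·7.882372+0·(-0.200503)≈7.882372; next y=-3/5·1.178441+1/4·7.882372≈1.263529
n=6: y≈1.263529, sp=2, e=sp−y≈0.736471; I≈8.618843, D=e−e_prev≈-0.085088; u=0·0.736471+1·8.618843+0·(-0.085088)≈8.618843; next y=-3/5·1.263529+1/4·8.618843≈1.396594
n=7: y≈1.396594, sp=2, e=sp−y≈0.603406; I≈9.222250, D=e−e_prev≈-0.133065; u=0·0.603406+1·9.222250+0·(-0.133065)≈9.222250; next y=-3/5·1.396594+1/4·9.222250≈1.467606
n=8: y≈1.467606, sp=2, e=sp−y≈0.532394; I≈9.754643, D=e−e_prev≈-0.071013; u=0·0.532394+1·9.754643+0·(-0.071013)≈9.754643; next y=-3/5·1.467606+1/4·9.754643≈1.558097
n=9: y≈1.558097, sp=2, e=sp−y≈0.441903; I≈10.196546, D=e−e_prev≈-0.090491; u=0·0.441903+1·10.196546+0·(-0.090491)≈10.196546; next y=-3/5·1.558097+1/4·10.196546≈1.614278
n=10: y≈1.614278, sp=2, e=sp−y≈0.385722; I≈10.582268, D=e−e_prev≈-0.056181; u=0·0.385722+1·10.582268+0·(-0.056181)≈10.582268; next y=-3/5·1.614278+1/4·10.582268≈1.677000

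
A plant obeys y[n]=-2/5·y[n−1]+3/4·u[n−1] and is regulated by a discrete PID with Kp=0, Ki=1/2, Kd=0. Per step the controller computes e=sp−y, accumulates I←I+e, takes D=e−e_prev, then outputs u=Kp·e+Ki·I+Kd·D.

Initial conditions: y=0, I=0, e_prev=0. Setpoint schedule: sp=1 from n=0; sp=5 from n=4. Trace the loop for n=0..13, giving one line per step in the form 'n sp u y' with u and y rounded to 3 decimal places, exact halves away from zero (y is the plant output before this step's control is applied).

0 1 0.500 0.000
1 1 0.813 0.375
2 1 1.083 0.459
3 1 1.269 0.628
4 5 3.419 0.700
5 5 4.777 2.284
6 5 5.942 2.669
7 5 6.748 3.389
8 5 7.395 3.705
9 5 7.863 4.064
10 5 8.227 4.272
11 5 8.496 4.462
12 5 8.703 4.588
13 5 8.857 4.692

(exact arithmetic carried between steps; '≈' marks a value shown rounded to 6 d.p. or computed from one; I and e_prev carry over from the previous line; the table rounds u and y to 3 d.p., halves away from zero)
n=0: y=0, sp=1, e=sp−y=1; I=1, D=e−e_prev=1; u=0·1+1/2·1+0·1=0.5; next y=-2/5·0+3/4·0.5=0.375
n=1: y=0.375, sp=1, e=sp−y=0.625; I=1.625, D=e−e_prev=-0.375; u=0·0.625+1/2·1.625+0·(-0.375)=0.8125; next y=-2/5·0.375+3/4·0.8125=0.459375
n=2: y=0.459375, sp=1, e=sp−y=0.540625; I=2.165625, D=e−e_prev=-0.084375; u=0·0.540625+1/2·2.165625+0·(-0.084375)≈1.082813; next y=-2/5·0.459375+3/4·1.082813≈0.628359
n=3: y≈0.628359, sp=1, e=sp−y≈0.371641; I≈2.537266, D=e−e_prev≈-0.168984; u=0·0.371641+1/2·2.537266+0·(-0.168984)≈1.268633; next y=-2/5·0.628359+3/4·1.268633≈0.700131
n=4: y≈0.700131, sp=5, e=sp−y≈4.299869; I≈6.837135, D=e−e_prev≈3.928229; u=0·4.299869+1/2·6.837135+0·3.928229≈3.418567; next y=-2/5·0.700131+3/4·3.418567≈2.283873
n=5: y≈2.283873, sp=5, e=sp−y≈2.716127; I≈9.553262, D=e−e_prev≈-1.583742; u=0·2.716127+1/2·9.553262+0·(-1.583742)≈4.776631; next y=-2/5·2.283873+3/4·4.776631≈2.668924
n=6: y≈2.668924, sp=5, e=sp−y≈2.331076; I≈11.884338, D=e−e_prev≈-0.385051; u=0·2.331076+1/2·11.884338+0·(-0.385051)≈5.942169; next y=-2/5·2.668924+3/4·5.942169≈3.389057
n=7: y≈3.389057, sp=5, e=sp−y≈1.610943; I≈13.495281, D=e−e_prev≈-0.720133; u=0·1.610943+1/2·13.495281+0·(-0.720133)≈6.747640; next y=-2/5·3.389057+3/4·6.747640≈3.705107
n=8: y≈3.705107, sp=5, e=sp−y≈1.294893; I≈14.790173, D=e−e_prev≈-0.316050; u=0·1.294893+1/2·14.790173+0·(-0.316050)≈7.395087; next y=-2/5·3.705107+3/4·7.395087≈4.064272
n=9: y≈4.064272, sp=5, e=sp−y≈0.935728; I≈15.725901, D=e−e_prev≈-0.359165; u=0·0.935728+1/2·15.725901+0·(-0.359165)≈7.862951; next y=-2/5·4.064272+3/4·7.862951≈4.271504
n=10: y≈4.271504, sp=5, e=sp−y≈0.728496; I≈16.454397, D=e−e_prev≈-0.207232; u=0·0.728496+1/2·16.454397+0·(-0.207232)≈8.227199; next y=-2/5·4.271504+3/4·8.227199≈4.461797
n=11: y≈4.461797, sp=5, e=sp−y≈0.538203; I≈16.992600, D=e−e_prev≈-0.190293; u=0·0.538203+1/2·16.992600+0·(-0.190293)≈8.496300; next y=-2/5·4.461797+3/4·8.496300≈4.587506
n=12: y≈4.587506, sp=5, e=sp−y≈0.412494; I≈17.405094, D=e−e_prev≈-0.125709; u=0·0.412494+1/2·17.405094+0·(-0.125709)≈8.702547; next y=-2/5·4.587506+3/4·8.702547≈4.691908
n=13: y≈4.691908, sp=5, e=sp−y≈0.308092; I≈17.713186, D=e−e_prev≈-0.104402; u=0·0.308092+1/2·17.713186+0·(-0.104402)≈8.856593; next y=-2/5·4.691908+3/4·8.856593≈4.765682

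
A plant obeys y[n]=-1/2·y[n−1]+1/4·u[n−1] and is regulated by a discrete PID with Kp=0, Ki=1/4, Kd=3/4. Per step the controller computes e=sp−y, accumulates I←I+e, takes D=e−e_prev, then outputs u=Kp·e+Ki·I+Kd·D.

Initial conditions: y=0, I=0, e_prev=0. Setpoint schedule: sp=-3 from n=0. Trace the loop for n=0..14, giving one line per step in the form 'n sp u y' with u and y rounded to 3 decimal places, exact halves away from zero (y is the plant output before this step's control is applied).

(exact arithmetic carried between steps; '≈' marks a value shown rounded to 6 d.p. or computed from one; I and e_prev carry over from the previous line; the table rounds u and y to 3 d.p., halves away from zero)
n=0: y=0, sp=-3, e=sp−y=-3; I=-3, D=e−e_prev=-3; u=0·(-3)+1/4·(-3)+3/4·(-3)=-3; next y=-1/2·0+1/4·(-3)=-0.75
n=1: y=-0.75, sp=-3, e=sp−y=-2.25; I=-5.25, D=e−e_prev=0.75; u=0·(-2.25)+1/4·(-5.25)+3/4·0.75=-0.75; next y=-1/2·(-0.75)+1/4·(-0.75)=0.1875
n=2: y=0.1875, sp=-3, e=sp−y=-3.1875; I=-8.4375, D=e−e_prev=-0.9375; u=0·(-3.1875)+1/4·(-8.4375)+3/4·(-0.9375)=-2.8125; next y=-1/2·0.1875+1/4·(-2.8125)=-0.796875
n=3: y=-0.796875, sp=-3, e=sp−y=-2.203125; I=-10.640625, D=e−e_prev=0.984375; u=0·(-2.203125)+1/4·(-10.640625)+3/4·0.984375=-1.921875; next y=-1/2·(-0.796875)+1/4·(-1.921875)≈-0.082031
n=4: y≈-0.082031, sp=-3, e=sp−y≈-2.917969; I≈-13.558594, D=e−e_prev≈-0.714844; u=0·(-2.917969)+1/4·(-13.558594)+3/4·(-0.714844)≈-3.925781; next y=-1/2·(-0.082031)+1/4·(-3.925781)≈-0.940430
n=5: y≈-0.940430, sp=-3, e=sp−y≈-2.059570; I≈-15.618164, D=e−e_prev≈0.858398; u=0·(-2.059570)+1/4·(-15.618164)+3/4·0.858398≈-3.260742; next y=-1/2·(-0.940430)+1/4·(-3.260742)≈-0.344971
n=6: y≈-0.344971, sp=-3, e=sp−y≈-2.655029; I≈-18.273193, D=e−e_prev≈-0.595459; u=0·(-2.655029)+1/4·(-18.273193)+3/4·(-0.595459)≈-5.014893; next y=-1/2·(-0.344971)+1/4·(-5.014893)≈-1.081238
n=7: y≈-1.081238, sp=-3, e=sp−y≈-1.918762; I≈-20.191956, D=e−e_prev≈0.736267; u=0·(-1.918762)+1/4·(-20.191956)+3/4·0.736267≈-4.495789; next y=-1/2·(-1.081238)+1/4·(-4.495789)≈-0.583328
n=8: y≈-0.583328, sp=-3, e=sp−y≈-2.416672; I≈-22.608627, D=e−e_prev≈-0.497910; u=0·(-2.416672)+1/4·(-22.608627)+3/4·(-0.497910)≈-6.025589; next y=-1/2·(-0.583328)+1/4·(-6.025589)≈-1.214733
n=9: y≈-1.214733, sp=-3, e=sp−y≈-1.785267; I≈-24.393894, D=e−e_prev≈0.631405; u=0·(-1.785267)+1/4·(-24.393894)+3/4·0.631405≈-5.624920; next y=-1/2·(-1.214733)+1/4·(-5.624920)≈-0.798863
n=10: y≈-0.798863, sp=-3, e=sp−y≈-2.201137; I≈-26.595031, D=e−e_prev≈-0.415870; u=0·(-2.201137)+1/4·(-26.595031)+3/4·(-0.415870)≈-6.960660; next y=-1/2·(-0.798863)+1/4·(-6.960660)≈-1.340733
n=11: y≈-1.340733, sp=-3, e=sp−y≈-1.659267; I≈-28.254297, D=e−e_prev≈0.541870; u=0·(-1.659267)+1/4·(-28.254297)+3/4·0.541870≈-6.657172; next y=-1/2·(-1.340733)+1/4·(-6.657172)≈-0.993926
n=12: y≈-0.993926, sp=-3, e=sp−y≈-2.006074; I≈-30.260371, D=e−e_prev≈-0.346807; u=0·(-2.006074)+1/4·(-30.260371)+3/4·(-0.346807)≈-7.825198; next y=-1/2·(-0.993926)+1/4·(-7.825198)≈-1.459336
n=13: y≈-1.459336, sp=-3, e=sp−y≈-1.540664; I≈-31.801035, D=e−e_prev≈0.465410; u=0·(-1.540664)+1/4·(-31.801035)+3/4·0.465410≈-7.601201; next y=-1/2·(-1.459336)+1/4·(-7.601201)≈-1.170632
n=14: y≈-1.170632, sp=-3, e=sp−y≈-1.829368; I≈-33.630403, D=e−e_prev≈-0.288704; u=0·(-1.829368)+1/4·(-33.630403)+3/4·(-0.288704)≈-8.624129; next y=-1/2·(-1.170632)+1/4·(-8.624129)≈-1.570716

0 -3 -3.000 0.000
1 -3 -0.750 -0.750
2 -3 -2.813 0.188
3 -3 -1.922 -0.797
4 -3 -3.926 -0.082
5 -3 -3.261 -0.940
6 -3 -5.015 -0.345
7 -3 -4.496 -1.081
8 -3 -6.026 -0.583
9 -3 -5.625 -1.215
10 -3 -6.961 -0.799
11 -3 -6.657 -1.341
12 -3 -7.825 -0.994
13 -3 -7.601 -1.459
14 -3 -8.624 -1.171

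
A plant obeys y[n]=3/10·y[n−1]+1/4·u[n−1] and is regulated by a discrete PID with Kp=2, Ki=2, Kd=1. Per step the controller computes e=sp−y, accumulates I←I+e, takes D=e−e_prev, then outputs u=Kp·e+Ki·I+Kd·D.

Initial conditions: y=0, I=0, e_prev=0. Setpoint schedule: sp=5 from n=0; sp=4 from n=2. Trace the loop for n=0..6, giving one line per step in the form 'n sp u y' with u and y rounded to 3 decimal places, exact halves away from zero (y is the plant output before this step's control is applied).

(exact arithmetic carried between steps; '≈' marks a value shown rounded to 6 d.p. or computed from one; I and e_prev carry over from the previous line; the table rounds u and y to 3 d.p., halves away from zero)
n=0: y=0, sp=5, e=sp−y=5; I=5, D=e−e_prev=5; u=2·5+2·5+1·5=25; next y=3/10·0+1/4·25=6.25
n=1: y=6.25, sp=5, e=sp−y=-1.25; I=3.75, D=e−e_prev=-6.25; u=2·(-1.25)+2·3.75+1·(-6.25)=-1.25; next y=3/10·6.25+1/4·(-1.25)=1.5625
n=2: y=1.5625, sp=4, e=sp−y=2.4375; I=6.1875, D=e−e_prev=3.6875; u=2·2.4375+2·6.1875+1·3.6875=20.9375; next y=3/10·1.5625+1/4·20.9375=5.703125
n=3: y=5.703125, sp=4, e=sp−y=-1.703125; I=4.484375, D=e−e_prev=-4.140625; u=2·(-1.703125)+2·4.484375+1·(-4.140625)=1.421875; next y=3/10·5.703125+1/4·1.421875≈2.066406
n=4: y≈2.066406, sp=4, e=sp−y≈1.933594; I≈6.417969, D=e−e_prev≈3.636719; u=2·1.933594+2·6.417969+1·3.636719≈20.339844; next y=3/10·2.066406+1/4·20.339844≈5.704883
n=5: y≈5.704883, sp=4, e=sp−y≈-1.704883; I≈4.713086, D=e−e_prev≈-3.638477; u=2·(-1.704883)+2·4.713086+1·(-3.638477)≈2.377930; next y=3/10·5.704883+1/4·2.377930≈2.305947
n=6: y≈2.305947, sp=4, e=sp−y≈1.694053; I≈6.407139, D=e−e_prev≈3.398936; u=2·1.694053+2·6.407139+1·3.398936≈19.601318; next y=3/10·2.305947+1/4·19.601318≈5.592114

0 5 25.000 0.000
1 5 -1.250 6.250
2 4 20.938 1.563
3 4 1.422 5.703
4 4 20.340 2.066
5 4 2.378 5.705
6 4 19.601 2.306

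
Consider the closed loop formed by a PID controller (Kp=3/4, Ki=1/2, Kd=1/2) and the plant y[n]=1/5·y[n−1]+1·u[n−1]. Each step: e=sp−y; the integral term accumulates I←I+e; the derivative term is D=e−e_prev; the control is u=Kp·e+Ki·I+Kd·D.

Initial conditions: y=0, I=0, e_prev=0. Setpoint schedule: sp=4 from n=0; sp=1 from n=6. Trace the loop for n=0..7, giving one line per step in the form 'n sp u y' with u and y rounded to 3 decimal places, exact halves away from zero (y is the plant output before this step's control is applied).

0 4 7.000 0.000
1 4 -5.250 7.000
2 4 15.738 -3.850
3 4 -18.693 14.968
4 4 38.899 -15.700
5 4 -56.638 35.759
6 1 97.141 -49.486
7 1 -158.016 87.244

(exact arithmetic carried between steps; '≈' marks a value shown rounded to 6 d.p. or computed from one; I and e_prev carry over from the previous line; the table rounds u and y to 3 d.p., halves away from zero)
n=0: y=0, sp=4, e=sp−y=4; I=4, D=e−e_prev=4; u=3/4·4+1/2·4+1/2·4=7; next y=1/5·0+1·7=7
n=1: y=7, sp=4, e=sp−y=-3; I=1, D=e−e_prev=-7; u=3/4·(-3)+1/2·1+1/2·(-7)=-5.25; next y=1/5·7+1·(-5.25)=-3.85
n=2: y=-3.85, sp=4, e=sp−y=7.85; I=8.85, D=e−e_prev=10.85; u=3/4·7.85+1/2·8.85+1/2·10.85=15.7375; next y=1/5·(-3.85)+1·15.7375=14.9675
n=3: y=14.9675, sp=4, e=sp−y=-10.9675; I=-2.1175, D=e−e_prev=-18.8175; u=3/4·(-10.9675)+1/2·(-2.1175)+1/2·(-18.8175)=-18.693125; next y=1/5·14.9675+1·(-18.693125)=-15.699625
n=4: y=-15.699625, sp=4, e=sp−y=19.699625; I=17.582125, D=e−e_prev=30.667125; u=3/4·19.699625+1/2·17.582125+1/2·30.667125≈38.899344; next y=1/5·(-15.699625)+1·38.899344≈35.759419
n=5: y≈35.759419, sp=4, e=sp−y≈-31.759419; I≈-14.177294, D=e−e_prev≈-51.459044; u=3/4·(-31.759419)+1/2·(-14.177294)+1/2·(-51.459044)≈-56.637733; next y=1/5·35.759419+1·(-56.637733)≈-49.485849
n=6: y≈-49.485849, sp=1, e=sp−y≈50.485849; I≈36.308555, D=e−e_prev≈82.245268; u=3/4·50.485849+1/2·36.308555+1/2·82.245268≈97.141298; next y=1/5·(-49.485849)+1·97.141298≈87.244129
n=7: y≈87.244129, sp=1, e=sp−y≈-86.244129; I≈-49.935573, D=e−e_prev≈-136.729978; u=3/4·(-86.244129)+1/2·(-49.935573)+1/2·(-136.729978)≈-158.015872; next y=1/5·87.244129+1·(-158.015872)≈-140.567046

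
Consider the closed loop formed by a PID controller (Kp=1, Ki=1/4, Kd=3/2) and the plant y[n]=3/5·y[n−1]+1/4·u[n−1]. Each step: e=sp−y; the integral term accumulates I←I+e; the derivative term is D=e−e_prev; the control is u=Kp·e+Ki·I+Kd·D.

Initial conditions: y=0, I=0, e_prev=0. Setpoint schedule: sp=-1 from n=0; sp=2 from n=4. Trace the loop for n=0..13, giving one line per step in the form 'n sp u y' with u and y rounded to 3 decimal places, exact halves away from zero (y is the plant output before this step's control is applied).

0 -1 -2.750 0.000
1 -1 0.391 -0.688
2 -1 -1.744 -0.315
3 -1 -0.503 -0.625
4 2 6.847 -0.501
5 2 -2.100 1.411
6 2 3.911 0.322
7 2 0.362 1.171
8 2 2.882 0.793
9 2 1.508 1.196
10 2 2.593 1.095
11 2 2.088 1.305
12 2 2.577 1.305
13 2 2.415 1.427

(exact arithmetic carried between steps; '≈' marks a value shown rounded to 6 d.p. or computed from one; I and e_prev carry over from the previous line; the table rounds u and y to 3 d.p., halves away from zero)
n=0: y=0, sp=-1, e=sp−y=-1; I=-1, D=e−e_prev=-1; u=1·(-1)+1/4·(-1)+3/2·(-1)=-2.75; next y=3/5·0+1/4·(-2.75)=-0.6875
n=1: y=-0.6875, sp=-1, e=sp−y=-0.3125; I=-1.3125, D=e−e_prev=0.6875; u=1·(-0.3125)+1/4·(-1.3125)+3/2·0.6875=0.390625; next y=3/5·(-0.6875)+1/4·0.390625≈-0.314844
n=2: y≈-0.314844, sp=-1, e=sp−y≈-0.685156; I≈-1.997656, D=e−e_prev≈-0.372656; u=1·(-0.685156)+1/4·(-1.997656)+3/2·(-0.372656)≈-1.743555; next y=3/5·(-0.314844)+1/4·(-1.743555)≈-0.624795
n=3: y≈-0.624795, sp=-1, e=sp−y≈-0.375205; I≈-2.372861, D=e−e_prev≈0.309951; u=1·(-0.375205)+1/4·(-2.372861)+3/2·0.309951≈-0.503494; next y=3/5·(-0.624795)+1/4·(-0.503494)≈-0.500750
n=4: y≈-0.500750, sp=2, e=sp−y≈2.500750; I≈0.127889, D=e−e_prev≈2.875955; u=1·2.500750+1/4·0.127889+3/2·2.875955≈6.846656; next y=3/5·(-0.500750)+1/4·6.846656≈1.411214
n=5: y≈1.411214, sp=2, e=sp−y≈0.588786; I≈0.716675, D=e−e_prev≈-1.911964; u=1·0.588786+1/4·0.716675+3/2·(-1.911964)≈-2.099991; next y=3/5·1.411214+1/4·(-2.099991)≈0.321730
n=6: y≈0.321730, sp=2, e=sp−y≈1.678270; I≈2.394945, D=e−e_prev≈1.089483; u=1·1.678270+1/4·2.394945+3/2·1.089483≈3.911231; next y=3/5·0.321730+1/4·3.911231≈1.170846
n=7: y≈1.170846, sp=2, e=sp−y≈0.829154; I≈3.224099, D=e−e_prev≈-0.849115; u=1·0.829154+1/4·3.224099+3/2·(-0.849115)≈0.361506; next y=3/5·1.170846+1/4·0.361506≈0.792884
n=8: y≈0.792884, sp=2, e=sp−y≈1.207116; I≈4.431215, D=e−e_prev≈0.377962; u=1·1.207116+1/4·4.431215+3/2·0.377962≈2.881863; next y=3/5·0.792884+1/4·2.881863≈1.196196
n=9: y≈1.196196, sp=2, e=sp−y≈0.803804; I≈5.235019, D=e−e_prev≈-0.403312; u=1·0.803804+1/4·5.235019+3/2·(-0.403312)≈1.507591; next y=3/5·1.196196+1/4·1.507591≈1.094615
n=10: y≈1.094615, sp=2, e=sp−y≈0.905385; I≈6.140404, D=e−e_prev≈0.101581; u=1·0.905385+1/4·6.140404+3/2·0.101581≈2.592857; next y=3/5·1.094615+1/4·2.592857≈1.304983
n=11: y≈1.304983, sp=2, e=sp−y≈0.695017; I≈6.835420, D=e−e_prev≈-0.210368; u=1·0.695017+1/4·6.835420+3/2·(-0.210368)≈2.088320; next y=3/5·1.304983+1/4·2.088320≈1.305070
n=12: y≈1.305070, sp=2, e=sp−y≈0.694930; I≈7.530350, D=e−e_prev≈-0.000087; u=1·0.694930+1/4·7.530350+3/2·(-0.000087)≈2.577388; next y=3/5·1.305070+1/4·2.577388≈1.427389
n=13: y≈1.427389, sp=2, e=sp−y≈0.572611; I≈8.102961, D=e−e_prev≈-0.122319; u=1·0.572611+1/4·8.102961+3/2·(-0.122319)≈2.414873; next y=3/5·1.427389+1/4·2.414873≈1.460152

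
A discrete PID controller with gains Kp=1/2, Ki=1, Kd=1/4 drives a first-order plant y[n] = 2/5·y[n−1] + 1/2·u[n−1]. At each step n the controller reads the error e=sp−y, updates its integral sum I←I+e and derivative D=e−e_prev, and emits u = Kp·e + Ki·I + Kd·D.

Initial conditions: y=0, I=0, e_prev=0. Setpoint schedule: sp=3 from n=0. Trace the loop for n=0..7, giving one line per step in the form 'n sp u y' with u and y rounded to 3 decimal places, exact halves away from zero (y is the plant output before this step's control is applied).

(exact arithmetic carried between steps; '≈' marks a value shown rounded to 6 d.p. or computed from one; I and e_prev carry over from the previous line; the table rounds u and y to 3 d.p., halves away from zero)
n=0: y=0, sp=3, e=sp−y=3; I=3, D=e−e_prev=3; u=1/2·3+1·3+1/4·3=5.25; next y=2/5·0+1/2·5.25=2.625
n=1: y=2.625, sp=3, e=sp−y=0.375; I=3.375, D=e−e_prev=-2.625; u=1/2·0.375+1·3.375+1/4·(-2.625)=2.90625; next y=2/5·2.625+1/2·2.90625=2.503125
n=2: y=2.503125, sp=3, e=sp−y=0.496875; I=3.871875, D=e−e_prev=0.121875; u=1/2·0.496875+1·3.871875+1/4·0.121875≈4.150781; next y=2/5·2.503125+1/2·4.150781≈3.076641
n=3: y≈3.076641, sp=3, e=sp−y≈-0.076641; I≈3.795234, D=e−e_prev≈-0.573516; u=1/2·(-0.076641)+1·3.795234+1/4·(-0.573516)≈3.613535; next y=2/5·3.076641+1/2·3.613535≈3.037424
n=4: y≈3.037424, sp=3, e=sp−y≈-0.037424; I≈3.757811, D=e−e_prev≈0.039217; u=1/2·(-0.037424)+1·3.757811+1/4·0.039217≈3.748903; next y=2/5·3.037424+1/2·3.748903≈3.089421
n=5: y≈3.089421, sp=3, e=sp−y≈-0.089421; I≈3.668390, D=e−e_prev≈-0.051997; u=1/2·(-0.089421)+1·3.668390+1/4·(-0.051997)≈3.610680; next y=2/5·3.089421+1/2·3.610680≈3.041108
n=6: y≈3.041108, sp=3, e=sp−y≈-0.041108; I≈3.627281, D=e−e_prev≈0.048313; u=1/2·(-0.041108)+1·3.627281+1/4·0.048313≈3.618805; next y=2/5·3.041108+1/2·3.618805≈3.025846
n=7: y≈3.025846, sp=3, e=sp−y≈-0.025846; I≈3.601435, D=e−e_prev≈0.015262; u=1/2·(-0.025846)+1·3.601435+1/4·0.015262≈3.592328; next y=2/5·3.025846+1/2·3.592328≈3.006502

0 3 5.250 0.000
1 3 2.906 2.625
2 3 4.151 2.503
3 3 3.614 3.077
4 3 3.749 3.037
5 3 3.611 3.089
6 3 3.619 3.041
7 3 3.592 3.026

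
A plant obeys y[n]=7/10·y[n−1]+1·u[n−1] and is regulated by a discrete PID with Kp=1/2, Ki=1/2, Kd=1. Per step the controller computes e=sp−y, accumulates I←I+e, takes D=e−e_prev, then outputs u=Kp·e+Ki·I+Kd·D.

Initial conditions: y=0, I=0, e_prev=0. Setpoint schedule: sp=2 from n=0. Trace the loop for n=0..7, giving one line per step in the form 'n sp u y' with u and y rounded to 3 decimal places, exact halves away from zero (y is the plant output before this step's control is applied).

(exact arithmetic carried between steps; '≈' marks a value shown rounded to 6 d.p. or computed from one; I and e_prev carry over from the previous line; the table rounds u and y to 3 d.p., halves away from zero)
n=0: y=0, sp=2, e=sp−y=2; I=2, D=e−e_prev=2; u=1/2·2+1/2·2+1·2=4; next y=7/10·0+1·4=4
n=1: y=4, sp=2, e=sp−y=-2; I=0, D=e−e_prev=-4; u=1/2·(-2)+1/2·0+1·(-4)=-5; next y=7/10·4+1·(-5)=-2.2
n=2: y=-2.2, sp=2, e=sp−y=4.2; I=4.2, D=e−e_prev=6.2; u=1/2·4.2+1/2·4.2+1·6.2=10.4; next y=7/10·(-2.2)+1·10.4=8.86
n=3: y=8.86, sp=2, e=sp−y=-6.86; I=-2.66, D=e−e_prev=-11.06; u=1/2·(-6.86)+1/2·(-2.66)+1·(-11.06)=-15.82; next y=7/10·8.86+1·(-15.82)=-9.618
n=4: y=-9.618, sp=2, e=sp−y=11.618; I=8.958, D=e−e_prev=18.478; u=1/2·11.618+1/2·8.958+1·18.478=28.766; next y=7/10·(-9.618)+1·28.766=22.0334
n=5: y=22.0334, sp=2, e=sp−y=-20.0334; I=-11.0754, D=e−e_prev=-31.6514; u=1/2·(-20.0334)+1/2·(-11.0754)+1·(-31.6514)=-47.2058; next y=7/10·22.0334+1·(-47.2058)=-31.78242
n=6: y=-31.78242, sp=2, e=sp−y=33.78242; I=22.70702, D=e−e_prev=53.81582; u=1/2·33.78242+1/2·22.70702+1·53.81582=82.06054; next y=7/10·(-31.78242)+1·82.06054=59.812846
n=7: y=59.812846, sp=2, e=sp−y=-57.812846; I=-35.105826, D=e−e_prev=-91.595266; u=1/2·(-57.812846)+1/2·(-35.105826)+1·(-91.595266)=-138.054602; next y=7/10·59.812846+1·(-138.054602)≈-96.185610

0 2 4.000 0.000
1 2 -5.000 4.000
2 2 10.400 -2.200
3 2 -15.820 8.860
4 2 28.766 -9.618
5 2 -47.206 22.033
6 2 82.061 -31.782
7 2 -138.055 59.813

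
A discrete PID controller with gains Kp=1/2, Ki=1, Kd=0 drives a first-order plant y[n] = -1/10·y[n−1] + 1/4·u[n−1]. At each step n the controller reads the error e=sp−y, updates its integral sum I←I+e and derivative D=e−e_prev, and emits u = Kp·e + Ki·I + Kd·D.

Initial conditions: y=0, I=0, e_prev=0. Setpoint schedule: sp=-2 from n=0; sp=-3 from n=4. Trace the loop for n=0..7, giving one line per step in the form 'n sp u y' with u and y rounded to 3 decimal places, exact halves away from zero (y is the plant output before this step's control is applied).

(exact arithmetic carried between steps; '≈' marks a value shown rounded to 6 d.p. or computed from one; I and e_prev carry over from the previous line; the table rounds u and y to 3 d.p., halves away from zero)
n=0: y=0, sp=-2, e=sp−y=-2; I=-2, D=e−e_prev=-2; u=1/2·(-2)+1·(-2)+0·(-2)=-3; next y=-1/10·0+1/4·(-3)=-0.75
n=1: y=-0.75, sp=-2, e=sp−y=-1.25; I=-3.25, D=e−e_prev=0.75; u=1/2·(-1.25)+1·(-3.25)+0·0.75=-3.875; next y=-1/10·(-0.75)+1/4·(-3.875)=-0.89375
n=2: y=-0.89375, sp=-2, e=sp−y=-1.10625; I=-4.35625, D=e−e_prev=0.14375; u=1/2·(-1.10625)+1·(-4.35625)+0·0.14375=-4.909375; next y=-1/10·(-0.89375)+1/4·(-4.909375)≈-1.137969
n=3: y≈-1.137969, sp=-2, e=sp−y≈-0.862031; I≈-5.218281, D=e−e_prev≈0.244219; u=1/2·(-0.862031)+1·(-5.218281)+0·0.244219≈-5.649297; next y=-1/10·(-1.137969)+1/4·(-5.649297)≈-1.298527
n=4: y≈-1.298527, sp=-3, e=sp−y≈-1.701473; I≈-6.919754, D=e−e_prev≈-0.839441; u=1/2·(-1.701473)+1·(-6.919754)+0·(-0.839441)≈-7.770490; next y=-1/10·(-1.298527)+1/4·(-7.770490)≈-1.812770
n=5: y≈-1.812770, sp=-3, e=sp−y≈-1.187230; I≈-8.106984, D=e−e_prev≈0.514242; u=1/2·(-1.187230)+1·(-8.106984)+0·0.514242≈-8.700599; next y=-1/10·(-1.812770)+1/4·(-8.700599)≈-1.993873
n=6: y≈-1.993873, sp=-3, e=sp−y≈-1.006127; I≈-9.113111, D=e−e_prev≈0.181103; u=1/2·(-1.006127)+1·(-9.113111)+0·0.181103≈-9.616175; next y=-1/10·(-1.993873)+1/4·(-9.616175)≈-2.204656
n=7: y≈-2.204656, sp=-3, e=sp−y≈-0.795344; I≈-9.908455, D=e−e_prev≈0.210784; u=1/2·(-0.795344)+1·(-9.908455)+0·0.210784≈-10.306127; next y=-1/10·(-2.204656)+1/4·(-10.306127)≈-2.356066

0 -2 -3.000 0.000
1 -2 -3.875 -0.750
2 -2 -4.909 -0.894
3 -2 -5.649 -1.138
4 -3 -7.770 -1.299
5 -3 -8.701 -1.813
6 -3 -9.616 -1.994
7 -3 -10.306 -2.205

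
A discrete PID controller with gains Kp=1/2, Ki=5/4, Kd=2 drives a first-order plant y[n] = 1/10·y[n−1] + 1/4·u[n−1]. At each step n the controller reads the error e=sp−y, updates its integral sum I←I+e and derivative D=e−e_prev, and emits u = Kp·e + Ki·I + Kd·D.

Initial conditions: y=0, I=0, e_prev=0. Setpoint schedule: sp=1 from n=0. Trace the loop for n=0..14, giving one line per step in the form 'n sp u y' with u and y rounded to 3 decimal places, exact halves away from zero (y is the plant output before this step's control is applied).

(exact arithmetic carried between steps; '≈' marks a value shown rounded to 6 d.p. or computed from one; I and e_prev carry over from the previous line; the table rounds u and y to 3 d.p., halves away from zero)
n=0: y=0, sp=1, e=sp−y=1; I=1, D=e−e_prev=1; u=1/2·1+5/4·1+2·1=3.75; next y=1/10·0+1/4·3.75=0.9375
n=1: y=0.9375, sp=1, e=sp−y=0.0625; I=1.0625, D=e−e_prev=-0.9375; u=1/2·0.0625+5/4·1.0625+2·(-0.9375)=-0.515625; next y=1/10·0.9375+1/4·(-0.515625)≈-0.035156
n=2: y≈-0.035156, sp=1, e=sp−y≈1.035156; I≈2.097656, D=e−e_prev≈0.972656; u=1/2·1.035156+5/4·2.097656+2·0.972656≈5.084961; next y=1/10·(-0.035156)+1/4·5.084961≈1.267725
n=3: y≈1.267725, sp=1, e=sp−y≈-0.267725; I≈1.829932, D=e−e_prev≈-1.302881; u=1/2·(-0.267725)+5/4·1.829932+2·(-1.302881)≈-0.452209; next y=1/10·1.267725+1/4·(-0.452209)≈0.013720
n=4: y≈0.013720, sp=1, e=sp−y≈0.986280; I≈2.816212, D=e−e_prev≈1.254005; u=1/2·0.986280+5/4·2.816212+2·1.254005≈6.521413; next y=1/10·0.013720+1/4·6.521413≈1.631725
n=5: y≈1.631725, sp=1, e=sp−y≈-0.631725; I≈2.184486, D=e−e_prev≈-1.618005; u=1/2·(-0.631725)+5/4·2.184486+2·(-1.618005)≈-0.821265; next y=1/10·1.631725+1/4·(-0.821265)≈-0.042144
n=6: y≈-0.042144, sp=1, e=sp−y≈1.042144; I≈3.226630, D=e−e_prev≈1.673869; u=1/2·1.042144+5/4·3.226630+2·1.673869≈7.902098; next y=1/10·(-0.042144)+1/4·7.902098≈1.971310
n=7: y≈1.971310, sp=1, e=sp−y≈-0.971310; I≈2.255320, D=e−e_prev≈-2.013454; u=1/2·(-0.971310)+5/4·2.255320+2·(-2.013454)≈-1.693413; next y=1/10·1.971310+1/4·(-1.693413)≈-0.226222
n=8: y≈-0.226222, sp=1, e=sp−y≈1.226222; I≈3.481542, D=e−e_prev≈2.197532; u=1/2·1.226222+5/4·3.481542+2·2.197532≈9.360103; next y=1/10·(-0.226222)+1/4·9.360103≈2.317404
n=9: y≈2.317404, sp=1, e=sp−y≈-1.317404; I≈2.164139, D=e−e_prev≈-2.543626; u=1/2·(-1.317404)+5/4·2.164139+2·(-2.543626)≈-3.040780; next y=1/10·2.317404+1/4·(-3.040780)≈-0.528455
n=10: y≈-0.528455, sp=1, e=sp−y≈1.528455; I≈3.692593, D=e−e_prev≈2.845858; u=1/2·1.528455+5/4·3.692593+2·2.845858≈11.071686; next y=1/10·(-0.528455)+1/4·11.071686≈2.715076
n=11: y≈2.715076, sp=1, e=sp−y≈-1.715076; I≈1.977517, D=e−e_prev≈-3.243531; u=1/2·(-1.715076)+5/4·1.977517+2·(-3.243531)≈-4.872703; next y=1/10·2.715076+1/4·(-4.872703)≈-0.946668
n=12: y≈-0.946668, sp=1, e=sp−y≈1.946668; I≈3.924185, D=e−e_prev≈3.661744; u=1/2·1.946668+5/4·3.924185+2·3.661744≈13.202054; next y=1/10·(-0.946668)+1/4·13.202054≈3.205847
n=13: y≈3.205847, sp=1, e=sp−y≈-2.205847; I≈1.718339, D=e−e_prev≈-4.152515; u=1/2·(-2.205847)+5/4·1.718339+2·(-4.152515)≈-7.260029; next y=1/10·3.205847+1/4·(-7.260029)≈-1.494423
n=14: y≈-1.494423, sp=1, e=sp−y≈2.494423; I≈4.212761, D=e−e_prev≈4.700269; u=1/2·2.494423+5/4·4.212761+2·4.700269≈15.913702; next y=1/10·(-1.494423)+1/4·15.913702≈3.828983

0 1 3.750 0.000
1 1 -0.516 0.938
2 1 5.085 -0.035
3 1 -0.452 1.268
4 1 6.521 0.014
5 1 -0.821 1.632
6 1 7.902 -0.042
7 1 -1.693 1.971
8 1 9.360 -0.226
9 1 -3.041 2.317
10 1 11.072 -0.528
11 1 -4.873 2.715
12 1 13.202 -0.947
13 1 -7.260 3.206
14 1 15.914 -1.494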